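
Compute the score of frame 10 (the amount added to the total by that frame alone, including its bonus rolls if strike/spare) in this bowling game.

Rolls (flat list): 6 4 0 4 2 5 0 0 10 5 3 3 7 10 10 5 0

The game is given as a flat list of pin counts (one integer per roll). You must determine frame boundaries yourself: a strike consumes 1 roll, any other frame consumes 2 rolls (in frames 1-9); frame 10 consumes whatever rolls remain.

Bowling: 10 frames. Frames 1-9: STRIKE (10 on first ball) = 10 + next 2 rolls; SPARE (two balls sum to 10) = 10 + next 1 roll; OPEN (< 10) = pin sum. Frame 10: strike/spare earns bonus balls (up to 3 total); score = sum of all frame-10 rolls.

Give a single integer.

Frame 1: SPARE (6+4=10). 10 + next roll (0) = 10. Cumulative: 10
Frame 2: OPEN (0+4=4). Cumulative: 14
Frame 3: OPEN (2+5=7). Cumulative: 21
Frame 4: OPEN (0+0=0). Cumulative: 21
Frame 5: STRIKE. 10 + next two rolls (5+3) = 18. Cumulative: 39
Frame 6: OPEN (5+3=8). Cumulative: 47
Frame 7: SPARE (3+7=10). 10 + next roll (10) = 20. Cumulative: 67
Frame 8: STRIKE. 10 + next two rolls (10+5) = 25. Cumulative: 92
Frame 9: STRIKE. 10 + next two rolls (5+0) = 15. Cumulative: 107
Frame 10: OPEN. Sum of all frame-10 rolls (5+0) = 5. Cumulative: 112

Answer: 5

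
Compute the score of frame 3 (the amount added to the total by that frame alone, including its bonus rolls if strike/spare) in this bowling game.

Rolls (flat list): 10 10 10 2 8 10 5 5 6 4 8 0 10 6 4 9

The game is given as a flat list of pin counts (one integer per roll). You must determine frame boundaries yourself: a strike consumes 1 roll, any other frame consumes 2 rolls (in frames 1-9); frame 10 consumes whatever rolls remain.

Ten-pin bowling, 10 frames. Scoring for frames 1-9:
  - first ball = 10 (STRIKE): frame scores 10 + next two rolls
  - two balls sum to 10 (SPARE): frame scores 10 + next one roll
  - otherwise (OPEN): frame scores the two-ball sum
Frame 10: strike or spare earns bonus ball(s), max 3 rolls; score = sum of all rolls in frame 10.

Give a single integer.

Answer: 20

Derivation:
Frame 1: STRIKE. 10 + next two rolls (10+10) = 30. Cumulative: 30
Frame 2: STRIKE. 10 + next two rolls (10+2) = 22. Cumulative: 52
Frame 3: STRIKE. 10 + next two rolls (2+8) = 20. Cumulative: 72
Frame 4: SPARE (2+8=10). 10 + next roll (10) = 20. Cumulative: 92
Frame 5: STRIKE. 10 + next two rolls (5+5) = 20. Cumulative: 112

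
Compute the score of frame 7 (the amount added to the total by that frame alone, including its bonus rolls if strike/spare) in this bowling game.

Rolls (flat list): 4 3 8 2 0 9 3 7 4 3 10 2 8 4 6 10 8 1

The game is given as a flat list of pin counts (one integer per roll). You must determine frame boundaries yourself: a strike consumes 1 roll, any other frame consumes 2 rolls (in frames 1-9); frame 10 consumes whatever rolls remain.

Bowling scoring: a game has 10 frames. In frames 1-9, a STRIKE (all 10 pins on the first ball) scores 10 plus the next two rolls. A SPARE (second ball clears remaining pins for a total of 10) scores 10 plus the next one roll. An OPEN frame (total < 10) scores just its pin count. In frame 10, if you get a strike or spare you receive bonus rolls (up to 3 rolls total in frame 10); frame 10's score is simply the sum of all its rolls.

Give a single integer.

Frame 1: OPEN (4+3=7). Cumulative: 7
Frame 2: SPARE (8+2=10). 10 + next roll (0) = 10. Cumulative: 17
Frame 3: OPEN (0+9=9). Cumulative: 26
Frame 4: SPARE (3+7=10). 10 + next roll (4) = 14. Cumulative: 40
Frame 5: OPEN (4+3=7). Cumulative: 47
Frame 6: STRIKE. 10 + next two rolls (2+8) = 20. Cumulative: 67
Frame 7: SPARE (2+8=10). 10 + next roll (4) = 14. Cumulative: 81
Frame 8: SPARE (4+6=10). 10 + next roll (10) = 20. Cumulative: 101
Frame 9: STRIKE. 10 + next two rolls (8+1) = 19. Cumulative: 120

Answer: 14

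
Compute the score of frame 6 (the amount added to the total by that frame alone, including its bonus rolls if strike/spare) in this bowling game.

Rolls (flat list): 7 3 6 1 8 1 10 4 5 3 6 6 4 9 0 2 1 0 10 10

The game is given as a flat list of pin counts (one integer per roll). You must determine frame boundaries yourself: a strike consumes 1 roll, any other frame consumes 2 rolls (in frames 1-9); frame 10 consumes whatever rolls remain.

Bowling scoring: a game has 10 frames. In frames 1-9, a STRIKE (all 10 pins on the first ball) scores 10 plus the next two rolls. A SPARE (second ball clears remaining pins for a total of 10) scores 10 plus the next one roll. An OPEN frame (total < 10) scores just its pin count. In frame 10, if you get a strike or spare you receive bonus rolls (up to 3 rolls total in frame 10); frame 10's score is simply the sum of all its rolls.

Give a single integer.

Frame 1: SPARE (7+3=10). 10 + next roll (6) = 16. Cumulative: 16
Frame 2: OPEN (6+1=7). Cumulative: 23
Frame 3: OPEN (8+1=9). Cumulative: 32
Frame 4: STRIKE. 10 + next two rolls (4+5) = 19. Cumulative: 51
Frame 5: OPEN (4+5=9). Cumulative: 60
Frame 6: OPEN (3+6=9). Cumulative: 69
Frame 7: SPARE (6+4=10). 10 + next roll (9) = 19. Cumulative: 88
Frame 8: OPEN (9+0=9). Cumulative: 97

Answer: 9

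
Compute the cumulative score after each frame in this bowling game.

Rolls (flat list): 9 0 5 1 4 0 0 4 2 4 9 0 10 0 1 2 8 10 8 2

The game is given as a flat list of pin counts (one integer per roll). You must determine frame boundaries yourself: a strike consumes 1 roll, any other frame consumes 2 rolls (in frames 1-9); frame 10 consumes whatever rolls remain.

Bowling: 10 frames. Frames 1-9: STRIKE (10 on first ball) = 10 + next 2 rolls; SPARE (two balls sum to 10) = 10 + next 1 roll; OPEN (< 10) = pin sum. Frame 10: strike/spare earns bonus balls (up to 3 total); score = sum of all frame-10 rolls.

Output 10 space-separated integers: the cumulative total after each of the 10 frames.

Frame 1: OPEN (9+0=9). Cumulative: 9
Frame 2: OPEN (5+1=6). Cumulative: 15
Frame 3: OPEN (4+0=4). Cumulative: 19
Frame 4: OPEN (0+4=4). Cumulative: 23
Frame 5: OPEN (2+4=6). Cumulative: 29
Frame 6: OPEN (9+0=9). Cumulative: 38
Frame 7: STRIKE. 10 + next two rolls (0+1) = 11. Cumulative: 49
Frame 8: OPEN (0+1=1). Cumulative: 50
Frame 9: SPARE (2+8=10). 10 + next roll (10) = 20. Cumulative: 70
Frame 10: STRIKE. Sum of all frame-10 rolls (10+8+2) = 20. Cumulative: 90

Answer: 9 15 19 23 29 38 49 50 70 90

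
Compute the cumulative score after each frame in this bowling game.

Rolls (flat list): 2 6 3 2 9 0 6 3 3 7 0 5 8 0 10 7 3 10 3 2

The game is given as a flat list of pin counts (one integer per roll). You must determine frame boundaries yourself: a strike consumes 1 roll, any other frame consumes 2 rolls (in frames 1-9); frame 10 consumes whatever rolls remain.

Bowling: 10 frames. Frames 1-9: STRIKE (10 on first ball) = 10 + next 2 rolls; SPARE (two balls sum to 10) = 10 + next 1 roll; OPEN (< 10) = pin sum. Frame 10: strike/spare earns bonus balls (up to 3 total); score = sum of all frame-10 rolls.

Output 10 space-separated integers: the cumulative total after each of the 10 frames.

Frame 1: OPEN (2+6=8). Cumulative: 8
Frame 2: OPEN (3+2=5). Cumulative: 13
Frame 3: OPEN (9+0=9). Cumulative: 22
Frame 4: OPEN (6+3=9). Cumulative: 31
Frame 5: SPARE (3+7=10). 10 + next roll (0) = 10. Cumulative: 41
Frame 6: OPEN (0+5=5). Cumulative: 46
Frame 7: OPEN (8+0=8). Cumulative: 54
Frame 8: STRIKE. 10 + next two rolls (7+3) = 20. Cumulative: 74
Frame 9: SPARE (7+3=10). 10 + next roll (10) = 20. Cumulative: 94
Frame 10: STRIKE. Sum of all frame-10 rolls (10+3+2) = 15. Cumulative: 109

Answer: 8 13 22 31 41 46 54 74 94 109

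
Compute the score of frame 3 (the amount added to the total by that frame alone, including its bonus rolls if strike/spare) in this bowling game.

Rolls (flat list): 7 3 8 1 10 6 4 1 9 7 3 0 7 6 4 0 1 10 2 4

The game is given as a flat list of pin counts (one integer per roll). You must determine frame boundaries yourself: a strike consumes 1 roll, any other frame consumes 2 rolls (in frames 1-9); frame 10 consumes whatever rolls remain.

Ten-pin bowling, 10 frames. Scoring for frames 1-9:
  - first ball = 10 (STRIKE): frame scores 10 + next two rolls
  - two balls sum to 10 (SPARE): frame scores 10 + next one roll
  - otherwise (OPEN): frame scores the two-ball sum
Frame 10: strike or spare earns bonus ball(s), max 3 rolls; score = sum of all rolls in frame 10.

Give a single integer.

Frame 1: SPARE (7+3=10). 10 + next roll (8) = 18. Cumulative: 18
Frame 2: OPEN (8+1=9). Cumulative: 27
Frame 3: STRIKE. 10 + next two rolls (6+4) = 20. Cumulative: 47
Frame 4: SPARE (6+4=10). 10 + next roll (1) = 11. Cumulative: 58
Frame 5: SPARE (1+9=10). 10 + next roll (7) = 17. Cumulative: 75

Answer: 20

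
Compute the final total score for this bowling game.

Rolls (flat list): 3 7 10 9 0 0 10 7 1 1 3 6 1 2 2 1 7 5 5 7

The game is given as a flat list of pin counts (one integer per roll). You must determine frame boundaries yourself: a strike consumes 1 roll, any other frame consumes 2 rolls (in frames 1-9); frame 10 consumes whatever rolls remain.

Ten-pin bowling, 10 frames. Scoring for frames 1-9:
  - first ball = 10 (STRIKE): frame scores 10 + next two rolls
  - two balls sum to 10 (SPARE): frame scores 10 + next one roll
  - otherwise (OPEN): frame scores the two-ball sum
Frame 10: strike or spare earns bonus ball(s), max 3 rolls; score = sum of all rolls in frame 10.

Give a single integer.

Answer: 113

Derivation:
Frame 1: SPARE (3+7=10). 10 + next roll (10) = 20. Cumulative: 20
Frame 2: STRIKE. 10 + next two rolls (9+0) = 19. Cumulative: 39
Frame 3: OPEN (9+0=9). Cumulative: 48
Frame 4: SPARE (0+10=10). 10 + next roll (7) = 17. Cumulative: 65
Frame 5: OPEN (7+1=8). Cumulative: 73
Frame 6: OPEN (1+3=4). Cumulative: 77
Frame 7: OPEN (6+1=7). Cumulative: 84
Frame 8: OPEN (2+2=4). Cumulative: 88
Frame 9: OPEN (1+7=8). Cumulative: 96
Frame 10: SPARE. Sum of all frame-10 rolls (5+5+7) = 17. Cumulative: 113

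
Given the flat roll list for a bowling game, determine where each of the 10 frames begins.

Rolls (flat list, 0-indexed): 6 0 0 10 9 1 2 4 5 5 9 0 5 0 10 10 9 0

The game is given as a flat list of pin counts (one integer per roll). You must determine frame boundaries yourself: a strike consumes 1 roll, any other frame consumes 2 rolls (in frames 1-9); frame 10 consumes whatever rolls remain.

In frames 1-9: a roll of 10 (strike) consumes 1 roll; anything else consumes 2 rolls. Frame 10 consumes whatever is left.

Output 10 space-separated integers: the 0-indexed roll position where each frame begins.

Frame 1 starts at roll index 0: rolls=6,0 (sum=6), consumes 2 rolls
Frame 2 starts at roll index 2: rolls=0,10 (sum=10), consumes 2 rolls
Frame 3 starts at roll index 4: rolls=9,1 (sum=10), consumes 2 rolls
Frame 4 starts at roll index 6: rolls=2,4 (sum=6), consumes 2 rolls
Frame 5 starts at roll index 8: rolls=5,5 (sum=10), consumes 2 rolls
Frame 6 starts at roll index 10: rolls=9,0 (sum=9), consumes 2 rolls
Frame 7 starts at roll index 12: rolls=5,0 (sum=5), consumes 2 rolls
Frame 8 starts at roll index 14: roll=10 (strike), consumes 1 roll
Frame 9 starts at roll index 15: roll=10 (strike), consumes 1 roll
Frame 10 starts at roll index 16: 2 remaining rolls

Answer: 0 2 4 6 8 10 12 14 15 16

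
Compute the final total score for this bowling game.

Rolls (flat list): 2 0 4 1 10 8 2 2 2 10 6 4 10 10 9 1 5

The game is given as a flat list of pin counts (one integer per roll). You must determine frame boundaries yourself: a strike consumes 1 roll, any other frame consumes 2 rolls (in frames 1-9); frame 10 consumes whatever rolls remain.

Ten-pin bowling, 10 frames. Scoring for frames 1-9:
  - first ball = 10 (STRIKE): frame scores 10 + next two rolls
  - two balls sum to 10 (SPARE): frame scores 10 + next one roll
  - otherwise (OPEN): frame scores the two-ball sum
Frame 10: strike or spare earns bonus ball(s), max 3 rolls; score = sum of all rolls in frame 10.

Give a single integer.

Frame 1: OPEN (2+0=2). Cumulative: 2
Frame 2: OPEN (4+1=5). Cumulative: 7
Frame 3: STRIKE. 10 + next two rolls (8+2) = 20. Cumulative: 27
Frame 4: SPARE (8+2=10). 10 + next roll (2) = 12. Cumulative: 39
Frame 5: OPEN (2+2=4). Cumulative: 43
Frame 6: STRIKE. 10 + next two rolls (6+4) = 20. Cumulative: 63
Frame 7: SPARE (6+4=10). 10 + next roll (10) = 20. Cumulative: 83
Frame 8: STRIKE. 10 + next two rolls (10+9) = 29. Cumulative: 112
Frame 9: STRIKE. 10 + next two rolls (9+1) = 20. Cumulative: 132
Frame 10: SPARE. Sum of all frame-10 rolls (9+1+5) = 15. Cumulative: 147

Answer: 147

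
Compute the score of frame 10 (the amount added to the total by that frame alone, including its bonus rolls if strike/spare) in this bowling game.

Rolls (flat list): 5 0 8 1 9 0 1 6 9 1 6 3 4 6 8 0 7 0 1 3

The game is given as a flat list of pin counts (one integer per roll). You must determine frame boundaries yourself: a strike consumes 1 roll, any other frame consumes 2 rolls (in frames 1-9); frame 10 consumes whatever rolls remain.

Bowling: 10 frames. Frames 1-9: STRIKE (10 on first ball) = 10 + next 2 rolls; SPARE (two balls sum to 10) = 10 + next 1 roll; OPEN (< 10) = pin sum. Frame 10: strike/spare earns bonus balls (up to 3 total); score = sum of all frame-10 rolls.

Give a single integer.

Frame 1: OPEN (5+0=5). Cumulative: 5
Frame 2: OPEN (8+1=9). Cumulative: 14
Frame 3: OPEN (9+0=9). Cumulative: 23
Frame 4: OPEN (1+6=7). Cumulative: 30
Frame 5: SPARE (9+1=10). 10 + next roll (6) = 16. Cumulative: 46
Frame 6: OPEN (6+3=9). Cumulative: 55
Frame 7: SPARE (4+6=10). 10 + next roll (8) = 18. Cumulative: 73
Frame 8: OPEN (8+0=8). Cumulative: 81
Frame 9: OPEN (7+0=7). Cumulative: 88
Frame 10: OPEN. Sum of all frame-10 rolls (1+3) = 4. Cumulative: 92

Answer: 4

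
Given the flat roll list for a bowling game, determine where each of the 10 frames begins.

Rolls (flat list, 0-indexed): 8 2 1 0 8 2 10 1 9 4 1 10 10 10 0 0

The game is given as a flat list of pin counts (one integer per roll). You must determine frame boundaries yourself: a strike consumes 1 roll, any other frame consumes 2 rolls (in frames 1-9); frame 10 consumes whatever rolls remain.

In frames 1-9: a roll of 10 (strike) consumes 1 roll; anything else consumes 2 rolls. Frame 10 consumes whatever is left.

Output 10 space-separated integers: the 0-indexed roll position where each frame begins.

Frame 1 starts at roll index 0: rolls=8,2 (sum=10), consumes 2 rolls
Frame 2 starts at roll index 2: rolls=1,0 (sum=1), consumes 2 rolls
Frame 3 starts at roll index 4: rolls=8,2 (sum=10), consumes 2 rolls
Frame 4 starts at roll index 6: roll=10 (strike), consumes 1 roll
Frame 5 starts at roll index 7: rolls=1,9 (sum=10), consumes 2 rolls
Frame 6 starts at roll index 9: rolls=4,1 (sum=5), consumes 2 rolls
Frame 7 starts at roll index 11: roll=10 (strike), consumes 1 roll
Frame 8 starts at roll index 12: roll=10 (strike), consumes 1 roll
Frame 9 starts at roll index 13: roll=10 (strike), consumes 1 roll
Frame 10 starts at roll index 14: 2 remaining rolls

Answer: 0 2 4 6 7 9 11 12 13 14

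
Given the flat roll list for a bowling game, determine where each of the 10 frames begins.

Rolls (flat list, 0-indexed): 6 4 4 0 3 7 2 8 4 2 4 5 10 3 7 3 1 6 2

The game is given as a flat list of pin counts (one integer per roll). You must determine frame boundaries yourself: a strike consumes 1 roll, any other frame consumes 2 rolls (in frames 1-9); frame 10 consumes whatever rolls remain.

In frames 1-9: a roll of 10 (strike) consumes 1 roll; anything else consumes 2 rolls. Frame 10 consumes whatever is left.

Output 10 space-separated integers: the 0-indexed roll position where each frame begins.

Frame 1 starts at roll index 0: rolls=6,4 (sum=10), consumes 2 rolls
Frame 2 starts at roll index 2: rolls=4,0 (sum=4), consumes 2 rolls
Frame 3 starts at roll index 4: rolls=3,7 (sum=10), consumes 2 rolls
Frame 4 starts at roll index 6: rolls=2,8 (sum=10), consumes 2 rolls
Frame 5 starts at roll index 8: rolls=4,2 (sum=6), consumes 2 rolls
Frame 6 starts at roll index 10: rolls=4,5 (sum=9), consumes 2 rolls
Frame 7 starts at roll index 12: roll=10 (strike), consumes 1 roll
Frame 8 starts at roll index 13: rolls=3,7 (sum=10), consumes 2 rolls
Frame 9 starts at roll index 15: rolls=3,1 (sum=4), consumes 2 rolls
Frame 10 starts at roll index 17: 2 remaining rolls

Answer: 0 2 4 6 8 10 12 13 15 17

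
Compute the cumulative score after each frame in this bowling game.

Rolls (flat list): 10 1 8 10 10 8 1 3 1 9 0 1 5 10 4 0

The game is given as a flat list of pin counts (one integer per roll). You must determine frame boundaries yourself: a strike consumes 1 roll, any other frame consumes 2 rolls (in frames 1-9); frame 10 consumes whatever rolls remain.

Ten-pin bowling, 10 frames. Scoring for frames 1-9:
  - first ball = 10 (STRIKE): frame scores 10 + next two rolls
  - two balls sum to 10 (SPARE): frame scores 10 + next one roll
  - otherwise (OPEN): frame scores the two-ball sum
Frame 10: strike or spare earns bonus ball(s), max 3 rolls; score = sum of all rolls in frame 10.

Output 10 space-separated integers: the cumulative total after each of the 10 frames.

Frame 1: STRIKE. 10 + next two rolls (1+8) = 19. Cumulative: 19
Frame 2: OPEN (1+8=9). Cumulative: 28
Frame 3: STRIKE. 10 + next two rolls (10+8) = 28. Cumulative: 56
Frame 4: STRIKE. 10 + next two rolls (8+1) = 19. Cumulative: 75
Frame 5: OPEN (8+1=9). Cumulative: 84
Frame 6: OPEN (3+1=4). Cumulative: 88
Frame 7: OPEN (9+0=9). Cumulative: 97
Frame 8: OPEN (1+5=6). Cumulative: 103
Frame 9: STRIKE. 10 + next two rolls (4+0) = 14. Cumulative: 117
Frame 10: OPEN. Sum of all frame-10 rolls (4+0) = 4. Cumulative: 121

Answer: 19 28 56 75 84 88 97 103 117 121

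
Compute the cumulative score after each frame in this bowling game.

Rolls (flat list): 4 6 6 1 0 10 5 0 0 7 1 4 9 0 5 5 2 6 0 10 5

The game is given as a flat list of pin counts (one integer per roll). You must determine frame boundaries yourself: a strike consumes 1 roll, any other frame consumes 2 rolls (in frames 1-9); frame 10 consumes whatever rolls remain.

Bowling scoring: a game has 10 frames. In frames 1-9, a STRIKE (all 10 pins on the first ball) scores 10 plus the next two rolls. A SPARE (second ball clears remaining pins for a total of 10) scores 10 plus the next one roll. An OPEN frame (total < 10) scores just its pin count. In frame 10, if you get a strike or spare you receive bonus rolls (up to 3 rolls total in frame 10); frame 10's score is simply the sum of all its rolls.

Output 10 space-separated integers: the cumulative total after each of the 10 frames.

Answer: 16 23 38 43 50 55 64 76 84 99

Derivation:
Frame 1: SPARE (4+6=10). 10 + next roll (6) = 16. Cumulative: 16
Frame 2: OPEN (6+1=7). Cumulative: 23
Frame 3: SPARE (0+10=10). 10 + next roll (5) = 15. Cumulative: 38
Frame 4: OPEN (5+0=5). Cumulative: 43
Frame 5: OPEN (0+7=7). Cumulative: 50
Frame 6: OPEN (1+4=5). Cumulative: 55
Frame 7: OPEN (9+0=9). Cumulative: 64
Frame 8: SPARE (5+5=10). 10 + next roll (2) = 12. Cumulative: 76
Frame 9: OPEN (2+6=8). Cumulative: 84
Frame 10: SPARE. Sum of all frame-10 rolls (0+10+5) = 15. Cumulative: 99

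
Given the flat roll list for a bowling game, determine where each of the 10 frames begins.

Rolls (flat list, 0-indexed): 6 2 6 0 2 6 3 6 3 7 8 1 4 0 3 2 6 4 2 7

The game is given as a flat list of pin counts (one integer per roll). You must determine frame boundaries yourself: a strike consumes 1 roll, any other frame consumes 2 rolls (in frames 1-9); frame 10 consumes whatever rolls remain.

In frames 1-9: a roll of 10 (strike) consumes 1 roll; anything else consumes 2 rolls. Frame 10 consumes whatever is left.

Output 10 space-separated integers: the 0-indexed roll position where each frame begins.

Frame 1 starts at roll index 0: rolls=6,2 (sum=8), consumes 2 rolls
Frame 2 starts at roll index 2: rolls=6,0 (sum=6), consumes 2 rolls
Frame 3 starts at roll index 4: rolls=2,6 (sum=8), consumes 2 rolls
Frame 4 starts at roll index 6: rolls=3,6 (sum=9), consumes 2 rolls
Frame 5 starts at roll index 8: rolls=3,7 (sum=10), consumes 2 rolls
Frame 6 starts at roll index 10: rolls=8,1 (sum=9), consumes 2 rolls
Frame 7 starts at roll index 12: rolls=4,0 (sum=4), consumes 2 rolls
Frame 8 starts at roll index 14: rolls=3,2 (sum=5), consumes 2 rolls
Frame 9 starts at roll index 16: rolls=6,4 (sum=10), consumes 2 rolls
Frame 10 starts at roll index 18: 2 remaining rolls

Answer: 0 2 4 6 8 10 12 14 16 18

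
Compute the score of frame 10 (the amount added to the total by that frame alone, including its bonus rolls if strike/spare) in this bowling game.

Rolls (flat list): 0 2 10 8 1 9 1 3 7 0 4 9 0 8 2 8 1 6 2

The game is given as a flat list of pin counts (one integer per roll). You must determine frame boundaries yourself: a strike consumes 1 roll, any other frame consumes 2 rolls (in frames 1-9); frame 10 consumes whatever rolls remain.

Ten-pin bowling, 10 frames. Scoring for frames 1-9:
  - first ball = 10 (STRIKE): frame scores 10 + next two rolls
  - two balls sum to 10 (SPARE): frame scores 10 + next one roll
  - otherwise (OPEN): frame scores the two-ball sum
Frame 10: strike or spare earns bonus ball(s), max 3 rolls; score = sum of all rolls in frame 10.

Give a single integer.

Frame 1: OPEN (0+2=2). Cumulative: 2
Frame 2: STRIKE. 10 + next two rolls (8+1) = 19. Cumulative: 21
Frame 3: OPEN (8+1=9). Cumulative: 30
Frame 4: SPARE (9+1=10). 10 + next roll (3) = 13. Cumulative: 43
Frame 5: SPARE (3+7=10). 10 + next roll (0) = 10. Cumulative: 53
Frame 6: OPEN (0+4=4). Cumulative: 57
Frame 7: OPEN (9+0=9). Cumulative: 66
Frame 8: SPARE (8+2=10). 10 + next roll (8) = 18. Cumulative: 84
Frame 9: OPEN (8+1=9). Cumulative: 93
Frame 10: OPEN. Sum of all frame-10 rolls (6+2) = 8. Cumulative: 101

Answer: 8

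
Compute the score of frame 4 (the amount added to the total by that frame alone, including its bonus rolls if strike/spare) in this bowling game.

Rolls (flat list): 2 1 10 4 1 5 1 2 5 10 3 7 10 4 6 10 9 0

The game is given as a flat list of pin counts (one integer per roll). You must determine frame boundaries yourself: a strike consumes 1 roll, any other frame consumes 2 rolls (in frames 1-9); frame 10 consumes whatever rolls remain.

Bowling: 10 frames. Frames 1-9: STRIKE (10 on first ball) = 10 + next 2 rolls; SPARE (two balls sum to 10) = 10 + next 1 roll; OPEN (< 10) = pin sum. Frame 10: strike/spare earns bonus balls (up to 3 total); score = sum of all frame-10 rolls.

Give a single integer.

Answer: 6

Derivation:
Frame 1: OPEN (2+1=3). Cumulative: 3
Frame 2: STRIKE. 10 + next two rolls (4+1) = 15. Cumulative: 18
Frame 3: OPEN (4+1=5). Cumulative: 23
Frame 4: OPEN (5+1=6). Cumulative: 29
Frame 5: OPEN (2+5=7). Cumulative: 36
Frame 6: STRIKE. 10 + next two rolls (3+7) = 20. Cumulative: 56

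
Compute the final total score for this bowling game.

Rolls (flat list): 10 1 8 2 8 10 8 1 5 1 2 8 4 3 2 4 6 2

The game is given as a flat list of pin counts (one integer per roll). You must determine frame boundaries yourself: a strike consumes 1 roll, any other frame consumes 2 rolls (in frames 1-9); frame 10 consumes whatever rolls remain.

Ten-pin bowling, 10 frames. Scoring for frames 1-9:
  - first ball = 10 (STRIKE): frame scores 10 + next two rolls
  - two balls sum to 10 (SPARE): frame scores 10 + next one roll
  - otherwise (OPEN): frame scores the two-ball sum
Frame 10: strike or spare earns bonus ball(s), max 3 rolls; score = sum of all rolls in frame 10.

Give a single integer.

Frame 1: STRIKE. 10 + next two rolls (1+8) = 19. Cumulative: 19
Frame 2: OPEN (1+8=9). Cumulative: 28
Frame 3: SPARE (2+8=10). 10 + next roll (10) = 20. Cumulative: 48
Frame 4: STRIKE. 10 + next two rolls (8+1) = 19. Cumulative: 67
Frame 5: OPEN (8+1=9). Cumulative: 76
Frame 6: OPEN (5+1=6). Cumulative: 82
Frame 7: SPARE (2+8=10). 10 + next roll (4) = 14. Cumulative: 96
Frame 8: OPEN (4+3=7). Cumulative: 103
Frame 9: OPEN (2+4=6). Cumulative: 109
Frame 10: OPEN. Sum of all frame-10 rolls (6+2) = 8. Cumulative: 117

Answer: 117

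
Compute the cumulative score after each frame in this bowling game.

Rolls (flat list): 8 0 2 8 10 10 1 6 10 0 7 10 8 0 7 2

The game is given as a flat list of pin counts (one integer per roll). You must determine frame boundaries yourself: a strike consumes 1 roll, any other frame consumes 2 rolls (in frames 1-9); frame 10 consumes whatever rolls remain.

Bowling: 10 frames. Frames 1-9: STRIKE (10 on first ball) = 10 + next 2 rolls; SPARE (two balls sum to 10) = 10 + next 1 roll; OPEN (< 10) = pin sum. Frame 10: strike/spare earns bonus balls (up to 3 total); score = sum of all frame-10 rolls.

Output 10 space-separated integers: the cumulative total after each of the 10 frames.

Frame 1: OPEN (8+0=8). Cumulative: 8
Frame 2: SPARE (2+8=10). 10 + next roll (10) = 20. Cumulative: 28
Frame 3: STRIKE. 10 + next two rolls (10+1) = 21. Cumulative: 49
Frame 4: STRIKE. 10 + next two rolls (1+6) = 17. Cumulative: 66
Frame 5: OPEN (1+6=7). Cumulative: 73
Frame 6: STRIKE. 10 + next two rolls (0+7) = 17. Cumulative: 90
Frame 7: OPEN (0+7=7). Cumulative: 97
Frame 8: STRIKE. 10 + next two rolls (8+0) = 18. Cumulative: 115
Frame 9: OPEN (8+0=8). Cumulative: 123
Frame 10: OPEN. Sum of all frame-10 rolls (7+2) = 9. Cumulative: 132

Answer: 8 28 49 66 73 90 97 115 123 132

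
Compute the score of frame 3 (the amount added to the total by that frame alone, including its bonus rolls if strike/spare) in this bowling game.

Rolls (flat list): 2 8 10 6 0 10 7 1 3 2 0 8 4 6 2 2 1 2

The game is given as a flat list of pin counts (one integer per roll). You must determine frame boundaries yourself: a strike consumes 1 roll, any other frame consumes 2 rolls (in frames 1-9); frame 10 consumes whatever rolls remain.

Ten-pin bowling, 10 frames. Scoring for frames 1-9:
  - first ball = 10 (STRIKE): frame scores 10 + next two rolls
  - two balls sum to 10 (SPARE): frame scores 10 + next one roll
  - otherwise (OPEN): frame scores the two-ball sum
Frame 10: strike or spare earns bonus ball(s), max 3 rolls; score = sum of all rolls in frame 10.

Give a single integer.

Frame 1: SPARE (2+8=10). 10 + next roll (10) = 20. Cumulative: 20
Frame 2: STRIKE. 10 + next two rolls (6+0) = 16. Cumulative: 36
Frame 3: OPEN (6+0=6). Cumulative: 42
Frame 4: STRIKE. 10 + next two rolls (7+1) = 18. Cumulative: 60
Frame 5: OPEN (7+1=8). Cumulative: 68

Answer: 6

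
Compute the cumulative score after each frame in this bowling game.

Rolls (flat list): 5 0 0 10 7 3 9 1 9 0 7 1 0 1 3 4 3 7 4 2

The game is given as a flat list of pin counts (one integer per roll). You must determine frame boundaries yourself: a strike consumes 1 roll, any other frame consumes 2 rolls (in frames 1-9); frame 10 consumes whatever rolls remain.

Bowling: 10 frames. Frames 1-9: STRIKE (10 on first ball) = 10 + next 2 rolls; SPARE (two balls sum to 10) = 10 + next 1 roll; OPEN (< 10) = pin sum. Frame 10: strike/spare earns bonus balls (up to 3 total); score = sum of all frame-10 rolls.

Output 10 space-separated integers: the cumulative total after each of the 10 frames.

Frame 1: OPEN (5+0=5). Cumulative: 5
Frame 2: SPARE (0+10=10). 10 + next roll (7) = 17. Cumulative: 22
Frame 3: SPARE (7+3=10). 10 + next roll (9) = 19. Cumulative: 41
Frame 4: SPARE (9+1=10). 10 + next roll (9) = 19. Cumulative: 60
Frame 5: OPEN (9+0=9). Cumulative: 69
Frame 6: OPEN (7+1=8). Cumulative: 77
Frame 7: OPEN (0+1=1). Cumulative: 78
Frame 8: OPEN (3+4=7). Cumulative: 85
Frame 9: SPARE (3+7=10). 10 + next roll (4) = 14. Cumulative: 99
Frame 10: OPEN. Sum of all frame-10 rolls (4+2) = 6. Cumulative: 105

Answer: 5 22 41 60 69 77 78 85 99 105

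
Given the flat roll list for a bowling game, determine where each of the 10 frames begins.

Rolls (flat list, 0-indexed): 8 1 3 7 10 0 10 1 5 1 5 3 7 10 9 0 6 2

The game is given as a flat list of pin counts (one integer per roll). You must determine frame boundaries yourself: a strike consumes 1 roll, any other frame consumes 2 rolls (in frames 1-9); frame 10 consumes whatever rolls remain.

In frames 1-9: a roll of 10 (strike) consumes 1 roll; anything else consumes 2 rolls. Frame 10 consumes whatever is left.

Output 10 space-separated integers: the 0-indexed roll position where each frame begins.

Frame 1 starts at roll index 0: rolls=8,1 (sum=9), consumes 2 rolls
Frame 2 starts at roll index 2: rolls=3,7 (sum=10), consumes 2 rolls
Frame 3 starts at roll index 4: roll=10 (strike), consumes 1 roll
Frame 4 starts at roll index 5: rolls=0,10 (sum=10), consumes 2 rolls
Frame 5 starts at roll index 7: rolls=1,5 (sum=6), consumes 2 rolls
Frame 6 starts at roll index 9: rolls=1,5 (sum=6), consumes 2 rolls
Frame 7 starts at roll index 11: rolls=3,7 (sum=10), consumes 2 rolls
Frame 8 starts at roll index 13: roll=10 (strike), consumes 1 roll
Frame 9 starts at roll index 14: rolls=9,0 (sum=9), consumes 2 rolls
Frame 10 starts at roll index 16: 2 remaining rolls

Answer: 0 2 4 5 7 9 11 13 14 16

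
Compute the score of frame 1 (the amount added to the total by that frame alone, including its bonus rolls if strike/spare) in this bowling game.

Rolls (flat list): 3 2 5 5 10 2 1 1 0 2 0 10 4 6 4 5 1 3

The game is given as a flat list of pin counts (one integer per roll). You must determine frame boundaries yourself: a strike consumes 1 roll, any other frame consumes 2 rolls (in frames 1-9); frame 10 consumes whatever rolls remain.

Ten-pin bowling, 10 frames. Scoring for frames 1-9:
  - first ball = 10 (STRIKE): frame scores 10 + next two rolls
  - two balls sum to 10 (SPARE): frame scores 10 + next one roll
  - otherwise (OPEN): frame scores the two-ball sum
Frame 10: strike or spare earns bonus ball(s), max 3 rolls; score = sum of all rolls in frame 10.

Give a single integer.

Answer: 5

Derivation:
Frame 1: OPEN (3+2=5). Cumulative: 5
Frame 2: SPARE (5+5=10). 10 + next roll (10) = 20. Cumulative: 25
Frame 3: STRIKE. 10 + next two rolls (2+1) = 13. Cumulative: 38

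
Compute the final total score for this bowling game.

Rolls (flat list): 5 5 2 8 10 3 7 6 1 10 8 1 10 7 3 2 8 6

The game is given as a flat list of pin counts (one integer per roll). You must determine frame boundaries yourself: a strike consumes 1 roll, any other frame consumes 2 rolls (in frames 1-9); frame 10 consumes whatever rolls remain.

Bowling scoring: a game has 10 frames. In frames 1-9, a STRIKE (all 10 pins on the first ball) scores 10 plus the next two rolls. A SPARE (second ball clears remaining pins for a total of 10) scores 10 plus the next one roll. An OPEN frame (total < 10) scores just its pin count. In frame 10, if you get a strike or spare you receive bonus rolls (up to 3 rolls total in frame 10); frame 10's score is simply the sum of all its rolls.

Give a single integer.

Answer: 151

Derivation:
Frame 1: SPARE (5+5=10). 10 + next roll (2) = 12. Cumulative: 12
Frame 2: SPARE (2+8=10). 10 + next roll (10) = 20. Cumulative: 32
Frame 3: STRIKE. 10 + next two rolls (3+7) = 20. Cumulative: 52
Frame 4: SPARE (3+7=10). 10 + next roll (6) = 16. Cumulative: 68
Frame 5: OPEN (6+1=7). Cumulative: 75
Frame 6: STRIKE. 10 + next two rolls (8+1) = 19. Cumulative: 94
Frame 7: OPEN (8+1=9). Cumulative: 103
Frame 8: STRIKE. 10 + next two rolls (7+3) = 20. Cumulative: 123
Frame 9: SPARE (7+3=10). 10 + next roll (2) = 12. Cumulative: 135
Frame 10: SPARE. Sum of all frame-10 rolls (2+8+6) = 16. Cumulative: 151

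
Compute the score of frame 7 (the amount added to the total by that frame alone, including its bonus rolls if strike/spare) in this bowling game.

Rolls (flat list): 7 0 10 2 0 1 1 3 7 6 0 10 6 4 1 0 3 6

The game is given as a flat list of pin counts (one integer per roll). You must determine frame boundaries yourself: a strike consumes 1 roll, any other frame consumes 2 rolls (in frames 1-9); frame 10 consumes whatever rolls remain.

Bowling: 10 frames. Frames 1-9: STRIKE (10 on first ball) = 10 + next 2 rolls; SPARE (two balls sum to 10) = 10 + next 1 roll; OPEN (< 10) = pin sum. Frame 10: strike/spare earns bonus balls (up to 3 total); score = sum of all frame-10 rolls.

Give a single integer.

Answer: 20

Derivation:
Frame 1: OPEN (7+0=7). Cumulative: 7
Frame 2: STRIKE. 10 + next two rolls (2+0) = 12. Cumulative: 19
Frame 3: OPEN (2+0=2). Cumulative: 21
Frame 4: OPEN (1+1=2). Cumulative: 23
Frame 5: SPARE (3+7=10). 10 + next roll (6) = 16. Cumulative: 39
Frame 6: OPEN (6+0=6). Cumulative: 45
Frame 7: STRIKE. 10 + next two rolls (6+4) = 20. Cumulative: 65
Frame 8: SPARE (6+4=10). 10 + next roll (1) = 11. Cumulative: 76
Frame 9: OPEN (1+0=1). Cumulative: 77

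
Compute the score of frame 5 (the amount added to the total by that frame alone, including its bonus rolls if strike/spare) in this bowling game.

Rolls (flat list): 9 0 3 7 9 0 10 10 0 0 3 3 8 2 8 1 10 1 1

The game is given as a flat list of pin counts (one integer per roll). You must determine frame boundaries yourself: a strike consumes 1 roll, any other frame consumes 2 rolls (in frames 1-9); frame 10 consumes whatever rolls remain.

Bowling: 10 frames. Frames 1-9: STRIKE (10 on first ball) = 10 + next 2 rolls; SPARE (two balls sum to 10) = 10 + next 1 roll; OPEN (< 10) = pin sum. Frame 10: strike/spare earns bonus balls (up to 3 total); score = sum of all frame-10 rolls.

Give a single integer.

Answer: 10

Derivation:
Frame 1: OPEN (9+0=9). Cumulative: 9
Frame 2: SPARE (3+7=10). 10 + next roll (9) = 19. Cumulative: 28
Frame 3: OPEN (9+0=9). Cumulative: 37
Frame 4: STRIKE. 10 + next two rolls (10+0) = 20. Cumulative: 57
Frame 5: STRIKE. 10 + next two rolls (0+0) = 10. Cumulative: 67
Frame 6: OPEN (0+0=0). Cumulative: 67
Frame 7: OPEN (3+3=6). Cumulative: 73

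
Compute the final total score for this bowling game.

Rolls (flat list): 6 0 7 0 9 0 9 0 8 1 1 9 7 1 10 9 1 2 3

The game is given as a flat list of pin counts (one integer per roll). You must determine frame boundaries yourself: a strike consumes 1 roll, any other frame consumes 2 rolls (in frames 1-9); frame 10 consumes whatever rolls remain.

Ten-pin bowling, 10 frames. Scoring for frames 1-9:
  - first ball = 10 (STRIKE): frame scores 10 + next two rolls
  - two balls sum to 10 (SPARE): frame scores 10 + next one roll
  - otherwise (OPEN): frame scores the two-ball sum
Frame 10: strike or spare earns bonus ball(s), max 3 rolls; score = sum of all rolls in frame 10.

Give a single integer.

Answer: 102

Derivation:
Frame 1: OPEN (6+0=6). Cumulative: 6
Frame 2: OPEN (7+0=7). Cumulative: 13
Frame 3: OPEN (9+0=9). Cumulative: 22
Frame 4: OPEN (9+0=9). Cumulative: 31
Frame 5: OPEN (8+1=9). Cumulative: 40
Frame 6: SPARE (1+9=10). 10 + next roll (7) = 17. Cumulative: 57
Frame 7: OPEN (7+1=8). Cumulative: 65
Frame 8: STRIKE. 10 + next two rolls (9+1) = 20. Cumulative: 85
Frame 9: SPARE (9+1=10). 10 + next roll (2) = 12. Cumulative: 97
Frame 10: OPEN. Sum of all frame-10 rolls (2+3) = 5. Cumulative: 102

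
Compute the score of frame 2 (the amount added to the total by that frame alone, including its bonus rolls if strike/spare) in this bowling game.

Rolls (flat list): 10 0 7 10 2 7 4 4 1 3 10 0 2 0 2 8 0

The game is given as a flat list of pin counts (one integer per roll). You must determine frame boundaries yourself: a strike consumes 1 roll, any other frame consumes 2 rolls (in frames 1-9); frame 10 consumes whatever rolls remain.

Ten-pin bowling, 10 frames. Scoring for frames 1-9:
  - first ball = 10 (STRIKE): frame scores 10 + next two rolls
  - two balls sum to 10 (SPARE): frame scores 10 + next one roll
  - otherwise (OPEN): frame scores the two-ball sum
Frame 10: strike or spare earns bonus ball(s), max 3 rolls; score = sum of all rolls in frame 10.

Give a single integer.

Answer: 7

Derivation:
Frame 1: STRIKE. 10 + next two rolls (0+7) = 17. Cumulative: 17
Frame 2: OPEN (0+7=7). Cumulative: 24
Frame 3: STRIKE. 10 + next two rolls (2+7) = 19. Cumulative: 43
Frame 4: OPEN (2+7=9). Cumulative: 52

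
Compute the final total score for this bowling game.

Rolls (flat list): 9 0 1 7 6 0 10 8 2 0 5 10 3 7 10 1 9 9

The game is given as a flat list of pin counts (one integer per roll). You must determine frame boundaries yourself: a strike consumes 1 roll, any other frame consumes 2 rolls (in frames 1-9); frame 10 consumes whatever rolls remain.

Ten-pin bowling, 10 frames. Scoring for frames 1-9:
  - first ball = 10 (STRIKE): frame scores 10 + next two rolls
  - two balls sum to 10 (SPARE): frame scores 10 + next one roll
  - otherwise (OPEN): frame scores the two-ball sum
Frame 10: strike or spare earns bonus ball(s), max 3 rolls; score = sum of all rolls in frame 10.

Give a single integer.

Answer: 137

Derivation:
Frame 1: OPEN (9+0=9). Cumulative: 9
Frame 2: OPEN (1+7=8). Cumulative: 17
Frame 3: OPEN (6+0=6). Cumulative: 23
Frame 4: STRIKE. 10 + next two rolls (8+2) = 20. Cumulative: 43
Frame 5: SPARE (8+2=10). 10 + next roll (0) = 10. Cumulative: 53
Frame 6: OPEN (0+5=5). Cumulative: 58
Frame 7: STRIKE. 10 + next two rolls (3+7) = 20. Cumulative: 78
Frame 8: SPARE (3+7=10). 10 + next roll (10) = 20. Cumulative: 98
Frame 9: STRIKE. 10 + next two rolls (1+9) = 20. Cumulative: 118
Frame 10: SPARE. Sum of all frame-10 rolls (1+9+9) = 19. Cumulative: 137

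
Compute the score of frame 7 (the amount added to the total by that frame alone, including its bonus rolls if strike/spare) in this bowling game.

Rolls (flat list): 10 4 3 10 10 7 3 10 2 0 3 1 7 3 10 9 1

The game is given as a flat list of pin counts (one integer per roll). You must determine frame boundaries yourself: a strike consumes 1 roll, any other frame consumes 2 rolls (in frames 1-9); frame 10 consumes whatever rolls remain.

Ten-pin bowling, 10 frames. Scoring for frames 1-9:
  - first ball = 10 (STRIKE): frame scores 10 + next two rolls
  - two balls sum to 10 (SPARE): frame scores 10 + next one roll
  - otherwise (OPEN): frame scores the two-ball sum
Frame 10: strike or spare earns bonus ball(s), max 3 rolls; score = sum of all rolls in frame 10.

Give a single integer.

Answer: 2

Derivation:
Frame 1: STRIKE. 10 + next two rolls (4+3) = 17. Cumulative: 17
Frame 2: OPEN (4+3=7). Cumulative: 24
Frame 3: STRIKE. 10 + next two rolls (10+7) = 27. Cumulative: 51
Frame 4: STRIKE. 10 + next two rolls (7+3) = 20. Cumulative: 71
Frame 5: SPARE (7+3=10). 10 + next roll (10) = 20. Cumulative: 91
Frame 6: STRIKE. 10 + next two rolls (2+0) = 12. Cumulative: 103
Frame 7: OPEN (2+0=2). Cumulative: 105
Frame 8: OPEN (3+1=4). Cumulative: 109
Frame 9: SPARE (7+3=10). 10 + next roll (10) = 20. Cumulative: 129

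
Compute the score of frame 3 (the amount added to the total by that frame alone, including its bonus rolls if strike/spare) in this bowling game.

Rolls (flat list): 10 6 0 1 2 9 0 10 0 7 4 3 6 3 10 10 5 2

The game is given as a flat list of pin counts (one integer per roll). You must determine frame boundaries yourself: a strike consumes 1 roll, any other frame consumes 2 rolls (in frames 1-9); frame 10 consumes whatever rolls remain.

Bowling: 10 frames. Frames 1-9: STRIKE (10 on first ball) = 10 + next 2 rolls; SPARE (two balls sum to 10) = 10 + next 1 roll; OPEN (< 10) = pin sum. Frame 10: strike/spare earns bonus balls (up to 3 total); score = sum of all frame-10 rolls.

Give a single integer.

Answer: 3

Derivation:
Frame 1: STRIKE. 10 + next two rolls (6+0) = 16. Cumulative: 16
Frame 2: OPEN (6+0=6). Cumulative: 22
Frame 3: OPEN (1+2=3). Cumulative: 25
Frame 4: OPEN (9+0=9). Cumulative: 34
Frame 5: STRIKE. 10 + next two rolls (0+7) = 17. Cumulative: 51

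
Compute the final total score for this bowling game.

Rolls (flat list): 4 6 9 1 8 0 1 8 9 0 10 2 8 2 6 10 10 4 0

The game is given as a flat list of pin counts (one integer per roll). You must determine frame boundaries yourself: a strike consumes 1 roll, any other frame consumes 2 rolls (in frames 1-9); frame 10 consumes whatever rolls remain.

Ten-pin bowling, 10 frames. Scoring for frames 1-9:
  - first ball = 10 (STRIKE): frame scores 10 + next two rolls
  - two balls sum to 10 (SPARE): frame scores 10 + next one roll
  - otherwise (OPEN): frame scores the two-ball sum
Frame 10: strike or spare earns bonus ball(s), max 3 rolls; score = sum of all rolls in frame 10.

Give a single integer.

Frame 1: SPARE (4+6=10). 10 + next roll (9) = 19. Cumulative: 19
Frame 2: SPARE (9+1=10). 10 + next roll (8) = 18. Cumulative: 37
Frame 3: OPEN (8+0=8). Cumulative: 45
Frame 4: OPEN (1+8=9). Cumulative: 54
Frame 5: OPEN (9+0=9). Cumulative: 63
Frame 6: STRIKE. 10 + next two rolls (2+8) = 20. Cumulative: 83
Frame 7: SPARE (2+8=10). 10 + next roll (2) = 12. Cumulative: 95
Frame 8: OPEN (2+6=8). Cumulative: 103
Frame 9: STRIKE. 10 + next two rolls (10+4) = 24. Cumulative: 127
Frame 10: STRIKE. Sum of all frame-10 rolls (10+4+0) = 14. Cumulative: 141

Answer: 141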